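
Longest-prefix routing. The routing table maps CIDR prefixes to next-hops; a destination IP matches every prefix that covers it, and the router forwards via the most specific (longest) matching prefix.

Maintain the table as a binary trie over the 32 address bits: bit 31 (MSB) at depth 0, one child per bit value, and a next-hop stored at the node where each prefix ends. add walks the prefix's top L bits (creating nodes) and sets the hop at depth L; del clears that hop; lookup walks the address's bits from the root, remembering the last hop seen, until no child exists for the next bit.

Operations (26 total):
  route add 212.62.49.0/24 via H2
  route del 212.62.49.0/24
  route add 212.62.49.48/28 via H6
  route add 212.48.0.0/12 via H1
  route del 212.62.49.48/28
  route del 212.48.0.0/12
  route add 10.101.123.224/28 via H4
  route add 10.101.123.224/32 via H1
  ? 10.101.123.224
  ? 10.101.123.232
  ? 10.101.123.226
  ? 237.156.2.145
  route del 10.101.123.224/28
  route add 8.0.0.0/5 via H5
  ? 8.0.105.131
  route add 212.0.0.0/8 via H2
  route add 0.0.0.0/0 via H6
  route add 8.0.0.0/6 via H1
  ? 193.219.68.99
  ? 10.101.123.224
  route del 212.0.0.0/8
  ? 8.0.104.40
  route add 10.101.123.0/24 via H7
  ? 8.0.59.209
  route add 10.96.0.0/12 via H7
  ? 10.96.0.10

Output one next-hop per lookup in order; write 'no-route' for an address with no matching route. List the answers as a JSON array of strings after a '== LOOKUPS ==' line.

Process each operation:
  add 212.62.49.0/24 -> H2 at depth 24
  del 212.62.49.0/24 (clear depth 24)
  add 212.62.49.48/28 -> H6 at depth 28
  add 212.48.0.0/12 -> H1 at depth 12
  del 212.62.49.48/28 (clear depth 28)
  del 212.48.0.0/12 (clear depth 12)
  add 10.101.123.224/28 -> H4 at depth 28
  add 10.101.123.224/32 -> H1 at depth 32
  ? 10.101.123.224  path d0:-→d1:-→d2:-→d3:-→d4:-→d5:-→d6:-→d7:-→d8:-→d9:-→d10:-→d11:-→d12:-→d13:-→d14:-→d15:-→d16:-→d17:-→d18:-→d19:-→d20:-→d21:-→d22:-→d23:-→d24:-→d25:-→d26:-→d27:-→d28:H4→d29:-→d30:-→d31:-→d32:H1  best=H1
  ? 10.101.123.232  path d0:-→d1:-→d2:-→d3:-→d4:-→d5:-→d6:-→d7:-→d8:-→d9:-→d10:-→d11:-→d12:-→d13:-→d14:-→d15:-→d16:-→d17:-→d18:-→d19:-→d20:-→d21:-→d22:-→d23:-→d24:-→d25:-→d26:-→d27:-→d28:H4  best=H4
  ? 10.101.123.226  path d0:-→d1:-→d2:-→d3:-→d4:-→d5:-→d6:-→d7:-→d8:-→d9:-→d10:-→d11:-→d12:-→d13:-→d14:-→d15:-→d16:-→d17:-→d18:-→d19:-→d20:-→d21:-→d22:-→d23:-→d24:-→d25:-→d26:-→d27:-→d28:H4→d29:-→d30:-  best=H4
  ? 237.156.2.145  path d0:-→d1:-→d2:-  best=no-route
  del 10.101.123.224/28 (clear depth 28)
  add 8.0.0.0/5 -> H5 at depth 5
  ? 8.0.105.131  path d0:-→d1:-→d2:-→d3:-→d4:-→d5:H5→d6:-  best=H5
  add 212.0.0.0/8 -> H2 at depth 8
  add 0.0.0.0/0 -> H6 at depth 0
  add 8.0.0.0/6 -> H1 at depth 6
  ? 193.219.68.99  path d0:H6→d1:-→d2:-→d3:-  best=H6
  ? 10.101.123.224  path d0:H6→d1:-→d2:-→d3:-→d4:-→d5:H5→d6:H1→d7:-→d8:-→d9:-→d10:-→d11:-→d12:-→d13:-→d14:-→d15:-→d16:-→d17:-→d18:-→d19:-→d20:-→d21:-→d22:-→d23:-→d24:-→d25:-→d26:-→d27:-→d28:-→d29:-→d30:-→d31:-→d32:H1  best=H1
  del 212.0.0.0/8 (clear depth 8)
  ? 8.0.104.40  path d0:H6→d1:-→d2:-→d3:-→d4:-→d5:H5→d6:H1  best=H1
  add 10.101.123.0/24 -> H7 at depth 24
  ? 8.0.59.209  path d0:H6→d1:-→d2:-→d3:-→d4:-→d5:H5→d6:H1  best=H1
  add 10.96.0.0/12 -> H7 at depth 12
  ? 10.96.0.10  path d0:H6→d1:-→d2:-→d3:-→d4:-→d5:H5→d6:H1→d7:-→d8:-→d9:-→d10:-→d11:-→d12:H7→d13:-  best=H7

== LOOKUPS ==
["H1","H4","H4","no-route","H5","H6","H1","H1","H1","H7"]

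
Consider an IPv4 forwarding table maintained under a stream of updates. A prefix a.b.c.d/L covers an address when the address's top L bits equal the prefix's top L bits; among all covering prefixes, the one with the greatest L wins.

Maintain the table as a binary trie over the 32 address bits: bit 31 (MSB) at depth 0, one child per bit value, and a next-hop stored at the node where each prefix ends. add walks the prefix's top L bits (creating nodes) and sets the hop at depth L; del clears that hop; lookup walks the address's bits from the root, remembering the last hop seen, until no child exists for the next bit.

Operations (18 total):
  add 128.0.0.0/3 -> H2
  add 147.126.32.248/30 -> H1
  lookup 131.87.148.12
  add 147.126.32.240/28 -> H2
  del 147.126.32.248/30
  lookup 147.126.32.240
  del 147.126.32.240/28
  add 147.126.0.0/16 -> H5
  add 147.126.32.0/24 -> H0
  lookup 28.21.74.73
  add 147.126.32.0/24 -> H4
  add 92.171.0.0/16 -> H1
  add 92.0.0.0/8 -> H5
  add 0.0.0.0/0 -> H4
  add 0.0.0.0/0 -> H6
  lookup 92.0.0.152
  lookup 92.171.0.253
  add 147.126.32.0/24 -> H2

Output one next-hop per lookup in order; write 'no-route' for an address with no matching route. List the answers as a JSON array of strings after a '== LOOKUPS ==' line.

Process each operation:
  add 128.0.0.0/3 -> H2 at depth 3
  add 147.126.32.248/30 -> H1 at depth 30
  lookup 131.87.148.12: bits 100 walk d0:-→d1:-→d2:-→d3:H2 -> H2
  add 147.126.32.240/28 -> H2 at depth 28
  - 147.126.32.248/30 clear@30
  lookup 147.126.32.240: bits 1001001101111110001000001111 walk d0:-→d1:-→d2:-→d3:H2→d4:-→d5:-→d6:-→d7:-→d8:-→d9:-→d10:-→d11:-→d12:-→d13:-→d14:-→d15:-→d16:-→d17:-→d18:-→d19:-→d20:-→d21:-→d22:-→d23:-→d24:-→d25:-→d26:-→d27:-→d28:H2 -> H2
  - 147.126.32.240/28 clear@28
  add 147.126.0.0/16 -> H5 at depth 16
  add 147.126.32.0/24 -> H0 at depth 24
  lookup 28.21.74.73: bits ε walk d0:- -> no-route
  add 147.126.32.0/24 -> H4 at depth 24
  add 92.171.0.0/16 -> H1 at depth 16
  add 92.0.0.0/8 -> H5 at depth 8
  add 0.0.0.0/0 -> H4 at depth 0
  add 0.0.0.0/0 -> H6 at depth 0
  lookup 92.0.0.152: bits 01011100 walk d0:H6→d1:-→d2:-→d3:-→d4:-→d5:-→d6:-→d7:-→d8:H5 -> H5
  lookup 92.171.0.253: bits 0101110010101011 walk d0:H6→d1:-→d2:-→d3:-→d4:-→d5:-→d6:-→d7:-→d8:H5→d9:-→d10:-→d11:-→d12:-→d13:-→d14:-→d15:-→d16:H1 -> H1
  add 147.126.32.0/24 -> H2 at depth 24

== LOOKUPS ==
["H2","H2","no-route","H5","H1"]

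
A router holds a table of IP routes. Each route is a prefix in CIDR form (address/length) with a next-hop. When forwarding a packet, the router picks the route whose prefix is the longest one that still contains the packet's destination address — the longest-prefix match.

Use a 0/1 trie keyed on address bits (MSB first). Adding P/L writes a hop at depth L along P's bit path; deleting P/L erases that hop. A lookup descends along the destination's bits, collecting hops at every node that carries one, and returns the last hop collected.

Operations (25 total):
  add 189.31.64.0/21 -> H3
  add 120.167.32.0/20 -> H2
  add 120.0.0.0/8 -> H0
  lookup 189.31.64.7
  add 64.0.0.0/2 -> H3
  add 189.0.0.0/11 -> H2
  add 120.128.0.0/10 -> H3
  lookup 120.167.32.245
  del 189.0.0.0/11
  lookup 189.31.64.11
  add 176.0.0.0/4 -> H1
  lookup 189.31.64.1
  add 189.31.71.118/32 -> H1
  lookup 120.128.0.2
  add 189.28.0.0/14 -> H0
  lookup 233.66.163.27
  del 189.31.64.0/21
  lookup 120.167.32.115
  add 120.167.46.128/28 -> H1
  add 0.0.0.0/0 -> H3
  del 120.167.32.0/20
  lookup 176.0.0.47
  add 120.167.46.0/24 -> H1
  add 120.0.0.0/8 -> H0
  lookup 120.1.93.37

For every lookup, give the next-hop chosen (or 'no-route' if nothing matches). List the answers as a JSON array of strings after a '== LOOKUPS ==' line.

Process each operation:
  add 189.31.64.0/21 -> H3 at depth 21
  add 120.167.32.0/20 -> H2 at depth 20
  add 120.0.0.0/8 -> H0 at depth 8
  ? 189.31.64.7  path d0:-→d1:-→d2:-→d3:-→d4:-→d5:-→d6:-→d7:-→d8:-→d9:-→d10:-→d11:-→d12:-→d13:-→d14:-→d15:-→d16:-→d17:-→d18:-→d19:-→d20:-→d21:H3  best=H3
  add 64.0.0.0/2 -> H3 at depth 2
  add 189.0.0.0/11 -> H2 at depth 11
  add 120.128.0.0/10 -> H3 at depth 10
  ? 120.167.32.245  path d0:-→d1:-→d2:H3→d3:-→d4:-→d5:-→d6:-→d7:-→d8:H0→d9:-→d10:H3→d11:-→d12:-→d13:-→d14:-→d15:-→d16:-→d17:-→d18:-→d19:-→d20:H2  best=H2
  - 189.0.0.0/11 clear@11
  ? 189.31.64.11  path d0:-→d1:-→d2:-→d3:-→d4:-→d5:-→d6:-→d7:-→d8:-→d9:-→d10:-→d11:-→d12:-→d13:-→d14:-→d15:-→d16:-→d17:-→d18:-→d19:-→d20:-→d21:H3  best=H3
  add 176.0.0.0/4 -> H1 at depth 4
  ? 189.31.64.1  path d0:-→d1:-→d2:-→d3:-→d4:H1→d5:-→d6:-→d7:-→d8:-→d9:-→d10:-→d11:-→d12:-→d13:-→d14:-→d15:-→d16:-→d17:-→d18:-→d19:-→d20:-→d21:H3  best=H3
  add 189.31.71.118/32 -> H1 at depth 32
  ? 120.128.0.2  path d0:-→d1:-→d2:H3→d3:-→d4:-→d5:-→d6:-→d7:-→d8:H0→d9:-→d10:H3  best=H3
  add 189.28.0.0/14 -> H0 at depth 14
  ? 233.66.163.27  path d0:-→d1:-  best=no-route
  - 189.31.64.0/21 clear@21
  ? 120.167.32.115  path d0:-→d1:-→d2:H3→d3:-→d4:-→d5:-→d6:-→d7:-→d8:H0→d9:-→d10:H3→d11:-→d12:-→d13:-→d14:-→d15:-→d16:-→d17:-→d18:-→d19:-→d20:H2  best=H2
  add 120.167.46.128/28 -> H1 at depth 28
  add 0.0.0.0/0 -> H3 at depth 0
  - 120.167.32.0/20 clear@20
  ? 176.0.0.47  path d0:H3→d1:-→d2:-→d3:-→d4:H1  best=H1
  add 120.167.46.0/24 -> H1 at depth 24
  add 120.0.0.0/8 -> H0 at depth 8
  ? 120.1.93.37  path d0:H3→d1:-→d2:H3→d3:-→d4:-→d5:-→d6:-→d7:-→d8:H0  best=H0

== LOOKUPS ==
["H3","H2","H3","H3","H3","no-route","H2","H1","H0"]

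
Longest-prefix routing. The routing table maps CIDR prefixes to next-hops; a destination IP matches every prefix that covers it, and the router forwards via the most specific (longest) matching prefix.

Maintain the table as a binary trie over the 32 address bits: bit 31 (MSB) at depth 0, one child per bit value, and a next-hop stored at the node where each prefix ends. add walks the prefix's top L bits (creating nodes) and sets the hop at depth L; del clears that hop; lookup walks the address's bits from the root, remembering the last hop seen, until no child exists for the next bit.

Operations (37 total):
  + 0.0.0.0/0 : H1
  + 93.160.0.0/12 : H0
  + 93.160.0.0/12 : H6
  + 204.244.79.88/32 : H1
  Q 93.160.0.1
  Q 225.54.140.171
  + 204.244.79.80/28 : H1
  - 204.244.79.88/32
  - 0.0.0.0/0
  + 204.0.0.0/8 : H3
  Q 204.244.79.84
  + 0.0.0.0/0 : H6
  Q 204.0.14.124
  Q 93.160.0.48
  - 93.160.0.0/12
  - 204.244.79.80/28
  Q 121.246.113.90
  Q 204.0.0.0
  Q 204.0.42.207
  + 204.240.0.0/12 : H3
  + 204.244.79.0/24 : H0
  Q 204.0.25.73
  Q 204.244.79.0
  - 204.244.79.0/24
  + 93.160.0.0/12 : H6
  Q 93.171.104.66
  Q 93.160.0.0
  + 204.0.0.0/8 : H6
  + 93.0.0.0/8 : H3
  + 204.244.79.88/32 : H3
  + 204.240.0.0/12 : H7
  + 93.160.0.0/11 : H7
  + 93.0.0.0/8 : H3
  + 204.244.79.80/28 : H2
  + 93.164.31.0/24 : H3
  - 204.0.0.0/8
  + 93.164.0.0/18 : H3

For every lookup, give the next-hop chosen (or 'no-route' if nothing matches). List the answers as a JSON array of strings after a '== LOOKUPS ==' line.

Apply in order:
  + 0.0.0.0/0 (H1) depth=0
  + 93.160.0.0/12 (H0) depth=12
  + 93.160.0.0/12 (H6) depth=12
  + 204.244.79.88/32 (H1) depth=32
  lookup 93.160.0.1: bits 010111011010 walk d0:H1→d1:-→d2:-→d3:-→d4:-→d5:-→d6:-→d7:-→d8:-→d9:-→d10:-→d11:-→d12:H6 -> H6
  lookup 225.54.140.171: bits 11 walk d0:H1→d1:-→d2:- -> H1
  + 204.244.79.80/28 (H1) depth=28
  - 204.244.79.88/32 clear@32
  - 0.0.0.0/0 clear@0
  + 204.0.0.0/8 (H3) depth=8
  lookup 204.244.79.84: bits 1100110011110100010011110101 walk d0:-→d1:-→d2:-→d3:-→d4:-→d5:-→d6:-→d7:-→d8:H3→d9:-→d10:-→d11:-→d12:-→d13:-→d14:-→d15:-→d16:-→d17:-→d18:-→d19:-→d20:-→d21:-→d22:-→d23:-→d24:-→d25:-→d26:-→d27:-→d28:H1 -> H1
  + 0.0.0.0/0 (H6) depth=0
  lookup 204.0.14.124: bits 11001100 walk d0:H6→d1:-→d2:-→d3:-→d4:-→d5:-→d6:-→d7:-→d8:H3 -> H3
  lookup 93.160.0.48: bits 010111011010 walk d0:H6→d1:-→d2:-→d3:-→d4:-→d5:-→d6:-→d7:-→d8:-→d9:-→d10:-→d11:-→d12:H6 -> H6
  - 93.160.0.0/12 clear@12
  - 204.244.79.80/28 clear@28
  lookup 121.246.113.90: bits 01 walk d0:H6→d1:-→d2:- -> H6
  lookup 204.0.0.0: bits 11001100 walk d0:H6→d1:-→d2:-→d3:-→d4:-→d5:-→d6:-→d7:-→d8:H3 -> H3
  lookup 204.0.42.207: bits 11001100 walk d0:H6→d1:-→d2:-→d3:-→d4:-→d5:-→d6:-→d7:-→d8:H3 -> H3
  + 204.240.0.0/12 (H3) depth=12
  + 204.244.79.0/24 (H0) depth=24
  lookup 204.0.25.73: bits 11001100 walk d0:H6→d1:-→d2:-→d3:-→d4:-→d5:-→d6:-→d7:-→d8:H3 -> H3
  lookup 204.244.79.0: bits 1100110011110100010011110 walk d0:H6→d1:-→d2:-→d3:-→d4:-→d5:-→d6:-→d7:-→d8:H3→d9:-→d10:-→d11:-→d12:H3→d13:-→d14:-→d15:-→d16:-→d17:-→d18:-→d19:-→d20:-→d21:-→d22:-→d23:-→d24:H0→d25:- -> H0
  - 204.244.79.0/24 clear@24
  + 93.160.0.0/12 (H6) depth=12
  lookup 93.171.104.66: bits 010111011010 walk d0:H6→d1:-→d2:-→d3:-→d4:-→d5:-→d6:-→d7:-→d8:-→d9:-→d10:-→d11:-→d12:H6 -> H6
  lookup 93.160.0.0: bits 010111011010 walk d0:H6→d1:-→d2:-→d3:-→d4:-→d5:-→d6:-→d7:-→d8:-→d9:-→d10:-→d11:-→d12:H6 -> H6
  + 204.0.0.0/8 (H6) depth=8
  + 93.0.0.0/8 (H3) depth=8
  + 204.244.79.88/32 (H3) depth=32
  + 204.240.0.0/12 (H7) depth=12
  + 93.160.0.0/11 (H7) depth=11
  + 93.0.0.0/8 (H3) depth=8
  + 204.244.79.80/28 (H2) depth=28
  + 93.164.31.0/24 (H3) depth=24
  - 204.0.0.0/8 clear@8
  + 93.164.0.0/18 (H3) depth=18

== LOOKUPS ==
["H6","H1","H1","H3","H6","H6","H3","H3","H3","H0","H6","H6"]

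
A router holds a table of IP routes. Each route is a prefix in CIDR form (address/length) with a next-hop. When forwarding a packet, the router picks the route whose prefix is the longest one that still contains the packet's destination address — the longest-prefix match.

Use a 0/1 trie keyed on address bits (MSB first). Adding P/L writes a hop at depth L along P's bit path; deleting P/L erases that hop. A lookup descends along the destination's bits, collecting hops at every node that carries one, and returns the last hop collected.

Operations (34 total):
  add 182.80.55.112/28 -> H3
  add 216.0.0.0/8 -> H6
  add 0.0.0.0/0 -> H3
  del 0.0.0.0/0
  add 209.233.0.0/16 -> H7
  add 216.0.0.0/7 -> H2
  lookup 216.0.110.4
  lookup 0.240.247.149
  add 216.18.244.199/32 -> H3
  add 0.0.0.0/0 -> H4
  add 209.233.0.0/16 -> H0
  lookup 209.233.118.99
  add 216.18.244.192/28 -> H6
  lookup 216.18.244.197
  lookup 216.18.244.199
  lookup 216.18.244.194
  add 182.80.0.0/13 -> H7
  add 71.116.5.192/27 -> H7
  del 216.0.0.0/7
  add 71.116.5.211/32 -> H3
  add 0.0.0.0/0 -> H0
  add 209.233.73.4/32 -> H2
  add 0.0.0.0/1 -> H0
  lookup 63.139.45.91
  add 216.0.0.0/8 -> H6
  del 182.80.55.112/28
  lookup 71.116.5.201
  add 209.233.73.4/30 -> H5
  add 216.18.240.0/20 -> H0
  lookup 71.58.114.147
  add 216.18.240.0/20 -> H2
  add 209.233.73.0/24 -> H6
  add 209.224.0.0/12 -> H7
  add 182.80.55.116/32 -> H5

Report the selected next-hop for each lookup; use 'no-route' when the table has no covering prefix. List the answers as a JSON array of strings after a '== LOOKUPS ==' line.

Trace:
  add 182.80.55.112/28 -> H3 at depth 28
  add 216.0.0.0/8 -> H6 at depth 8
  add 0.0.0.0/0 -> H3 at depth 0
  - 0.0.0.0/0 clear@0
  add 209.233.0.0/16 -> H7 at depth 16
  add 216.0.0.0/7 -> H2 at depth 7
  Q 216.0.110.4: descend 11011000 ; hops seen [H2,H6] ; pick H6
  Q 0.240.247.149: descend ε ; hops seen [∅] ; pick no-route
  add 216.18.244.199/32 -> H3 at depth 32
  add 0.0.0.0/0 -> H4 at depth 0
  add 209.233.0.0/16 -> H0 at depth 16
  Q 209.233.118.99: descend 1101000111101001 ; hops seen [H4,H0] ; pick H0
  add 216.18.244.192/28 -> H6 at depth 28
  Q 216.18.244.197: descend 110110000001001011110100110001 ; hops seen [H4,H2,H6,H6] ; pick H6
  Q 216.18.244.199: descend 11011000000100101111010011000111 ; hops seen [H4,H2,H6,H6,H3] ; pick H3
  Q 216.18.244.194: descend 11011000000100101111010011000 ; hops seen [H4,H2,H6,H6] ; pick H6
  add 182.80.0.0/13 -> H7 at depth 13
  add 71.116.5.192/27 -> H7 at depth 27
  - 216.0.0.0/7 clear@7
  add 71.116.5.211/32 -> H3 at depth 32
  add 0.0.0.0/0 -> H0 at depth 0
  add 209.233.73.4/32 -> H2 at depth 32
  add 0.0.0.0/1 -> H0 at depth 1
  Q 63.139.45.91: descend 0 ; hops seen [H0,H0] ; pick H0
  add 216.0.0.0/8 -> H6 at depth 8
  - 182.80.55.112/28 clear@28
  Q 71.116.5.201: descend 010001110111010000000101110 ; hops seen [H0,H0,H7] ; pick H7
  add 209.233.73.4/30 -> H5 at depth 30
  add 216.18.240.0/20 -> H0 at depth 20
  Q 71.58.114.147: descend 010001110 ; hops seen [H0,H0] ; pick H0
  add 216.18.240.0/20 -> H2 at depth 20
  add 209.233.73.0/24 -> H6 at depth 24
  add 209.224.0.0/12 -> H7 at depth 12
  add 182.80.55.116/32 -> H5 at depth 32

== LOOKUPS ==
["H6","no-route","H0","H6","H3","H6","H0","H7","H0"]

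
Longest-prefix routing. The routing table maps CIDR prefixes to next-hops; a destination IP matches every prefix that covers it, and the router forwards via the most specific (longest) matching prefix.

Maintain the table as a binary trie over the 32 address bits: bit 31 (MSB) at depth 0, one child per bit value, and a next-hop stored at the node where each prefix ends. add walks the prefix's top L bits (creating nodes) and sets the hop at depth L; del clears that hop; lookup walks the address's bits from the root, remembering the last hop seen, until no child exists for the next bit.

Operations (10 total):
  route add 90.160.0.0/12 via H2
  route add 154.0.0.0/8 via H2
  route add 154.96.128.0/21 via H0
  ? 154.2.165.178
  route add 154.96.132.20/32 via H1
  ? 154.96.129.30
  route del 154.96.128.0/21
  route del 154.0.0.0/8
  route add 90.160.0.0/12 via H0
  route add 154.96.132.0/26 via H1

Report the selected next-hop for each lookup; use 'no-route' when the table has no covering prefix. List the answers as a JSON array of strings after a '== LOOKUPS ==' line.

Apply in order:
  add 90.160.0.0/12 -> H2 at depth 12
  add 154.0.0.0/8 -> H2 at depth 8
  add 154.96.128.0/21 -> H0 at depth 21
  lookup 154.2.165.178: bits 100110100 walk d0:-→d1:-→d2:-→d3:-→d4:-→d5:-→d6:-→d7:-→d8:H2→d9:- -> H2
  add 154.96.132.20/32 -> H1 at depth 32
  lookup 154.96.129.30: bits 100110100110000010000 walk d0:-→d1:-→d2:-→d3:-→d4:-→d5:-→d6:-→d7:-→d8:H2→d9:-→d10:-→d11:-→d12:-→d13:-→d14:-→d15:-→d16:-→d17:-→d18:-→d19:-→d20:-→d21:H0 -> H0
  del 154.96.128.0/21 (clear depth 21)
  del 154.0.0.0/8 (clear depth 8)
  add 90.160.0.0/12 -> H0 at depth 12
  add 154.96.132.0/26 -> H1 at depth 26

== LOOKUPS ==
["H2","H0"]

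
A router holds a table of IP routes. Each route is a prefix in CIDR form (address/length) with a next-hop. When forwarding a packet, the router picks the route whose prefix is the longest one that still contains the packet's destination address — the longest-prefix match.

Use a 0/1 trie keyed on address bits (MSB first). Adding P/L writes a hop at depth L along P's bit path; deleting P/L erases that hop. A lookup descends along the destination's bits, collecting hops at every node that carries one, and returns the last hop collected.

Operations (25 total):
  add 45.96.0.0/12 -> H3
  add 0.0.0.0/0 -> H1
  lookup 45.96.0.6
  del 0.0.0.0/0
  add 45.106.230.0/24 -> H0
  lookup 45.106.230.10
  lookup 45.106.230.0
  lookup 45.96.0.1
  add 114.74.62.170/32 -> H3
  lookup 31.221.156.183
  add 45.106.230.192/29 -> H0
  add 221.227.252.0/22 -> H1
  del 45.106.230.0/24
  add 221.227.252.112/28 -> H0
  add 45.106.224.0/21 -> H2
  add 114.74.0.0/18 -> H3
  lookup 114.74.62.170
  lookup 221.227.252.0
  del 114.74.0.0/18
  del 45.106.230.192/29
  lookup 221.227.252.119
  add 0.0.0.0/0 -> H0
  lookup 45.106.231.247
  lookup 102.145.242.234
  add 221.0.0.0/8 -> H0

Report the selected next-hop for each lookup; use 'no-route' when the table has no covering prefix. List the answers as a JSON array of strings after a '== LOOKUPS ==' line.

Trace:
  add 45.96.0.0/12 -> H3 at depth 12
  add 0.0.0.0/0 -> H1 at depth 0
  ? 45.96.0.6  path d0:H1→d1:-→d2:-→d3:-→d4:-→d5:-→d6:-→d7:-→d8:-→d9:-→d10:-→d11:-→d12:H3  best=H3
  - 0.0.0.0/0 clear@0
  add 45.106.230.0/24 -> H0 at depth 24
  ? 45.106.230.10  path d0:-→d1:-→d2:-→d3:-→d4:-→d5:-→d6:-→d7:-→d8:-→d9:-→d10:-→d11:-→d12:H3→d13:-→d14:-→d15:-→d16:-→d17:-→d18:-→d19:-→d20:-→d21:-→d22:-→d23:-→d24:H0  best=H0
  ? 45.106.230.0  path d0:-→d1:-→d2:-→d3:-→d4:-→d5:-→d6:-→d7:-→d8:-→d9:-→d10:-→d11:-→d12:H3→d13:-→d14:-→d15:-→d16:-→d17:-→d18:-→d19:-→d20:-→d21:-→d22:-→d23:-→d24:H0  best=H0
  ? 45.96.0.1  path d0:-→d1:-→d2:-→d3:-→d4:-→d5:-→d6:-→d7:-→d8:-→d9:-→d10:-→d11:-→d12:H3  best=H3
  add 114.74.62.170/32 -> H3 at depth 32
  ? 31.221.156.183  path d0:-→d1:-→d2:-  best=no-route
  add 45.106.230.192/29 -> H0 at depth 29
  add 221.227.252.0/22 -> H1 at depth 22
  - 45.106.230.0/24 clear@24
  add 221.227.252.112/28 -> H0 at depth 28
  add 45.106.224.0/21 -> H2 at depth 21
  add 114.74.0.0/18 -> H3 at depth 18
  ? 114.74.62.170  path d0:-→d1:-→d2:-→d3:-→d4:-→d5:-→d6:-→d7:-→d8:-→d9:-→d10:-→d11:-→d12:-→d13:-→d14:-→d15:-→d16:-→d17:-→d18:H3→d19:-→d20:-→d21:-→d22:-→d23:-→d24:-→d25:-→d26:-→d27:-→d28:-→d29:-→d30:-→d31:-→d32:H3  best=H3
  ? 221.227.252.0  path d0:-→d1:-→d2:-→d3:-→d4:-→d5:-→d6:-→d7:-→d8:-→d9:-→d10:-→d11:-→d12:-→d13:-→d14:-→d15:-→d16:-→d17:-→d18:-→d19:-→d20:-→d21:-→d22:H1→d23:-→d24:-→d25:-  best=H1
  - 114.74.0.0/18 clear@18
  - 45.106.230.192/29 clear@29
  ? 221.227.252.119  path d0:-→d1:-→d2:-→d3:-→d4:-→d5:-→d6:-→d7:-→d8:-→d9:-→d10:-→d11:-→d12:-→d13:-→d14:-→d15:-→d16:-→d17:-→d18:-→d19:-→d20:-→d21:-→d22:H1→d23:-→d24:-→d25:-→d26:-→d27:-→d28:H0  best=H0
  add 0.0.0.0/0 -> H0 at depth 0
  ? 45.106.231.247  path d0:H0→d1:-→d2:-→d3:-→d4:-→d5:-→d6:-→d7:-→d8:-→d9:-→d10:-→d11:-→d12:H3→d13:-→d14:-→d15:-→d16:-→d17:-→d18:-→d19:-→d20:-→d21:H2→d22:-→d23:-  best=H2
  ? 102.145.242.234  path d0:H0→d1:-→d2:-→d3:-  best=H0
  add 221.0.0.0/8 -> H0 at depth 8

== LOOKUPS ==
["H3","H0","H0","H3","no-route","H3","H1","H0","H2","H0"]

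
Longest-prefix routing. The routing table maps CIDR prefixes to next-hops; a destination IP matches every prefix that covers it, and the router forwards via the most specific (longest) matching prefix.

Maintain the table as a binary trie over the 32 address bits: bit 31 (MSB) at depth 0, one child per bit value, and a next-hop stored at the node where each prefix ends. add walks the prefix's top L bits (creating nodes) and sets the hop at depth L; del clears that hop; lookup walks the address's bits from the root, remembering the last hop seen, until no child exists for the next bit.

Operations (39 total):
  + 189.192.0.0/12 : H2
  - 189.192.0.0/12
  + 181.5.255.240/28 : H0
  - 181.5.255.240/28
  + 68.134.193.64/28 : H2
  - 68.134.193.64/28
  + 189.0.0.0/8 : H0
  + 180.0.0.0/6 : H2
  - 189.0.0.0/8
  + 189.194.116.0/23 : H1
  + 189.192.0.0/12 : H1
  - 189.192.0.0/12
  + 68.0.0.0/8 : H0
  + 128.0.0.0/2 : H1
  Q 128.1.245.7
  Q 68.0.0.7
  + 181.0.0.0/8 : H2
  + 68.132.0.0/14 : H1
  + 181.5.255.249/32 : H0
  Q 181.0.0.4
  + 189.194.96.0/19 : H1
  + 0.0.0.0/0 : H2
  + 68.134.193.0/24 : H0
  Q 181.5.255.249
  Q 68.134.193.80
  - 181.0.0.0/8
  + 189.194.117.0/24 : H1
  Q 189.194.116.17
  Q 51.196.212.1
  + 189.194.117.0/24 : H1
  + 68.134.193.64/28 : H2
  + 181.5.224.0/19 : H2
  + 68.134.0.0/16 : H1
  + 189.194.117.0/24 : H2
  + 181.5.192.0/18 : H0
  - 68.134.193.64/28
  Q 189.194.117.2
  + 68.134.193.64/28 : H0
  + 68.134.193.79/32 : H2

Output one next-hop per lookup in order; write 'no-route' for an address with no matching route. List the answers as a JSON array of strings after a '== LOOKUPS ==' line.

Apply in order:
  + 189.192.0.0/12 (H2) depth=12
  - 189.192.0.0/12 clear@12
  + 181.5.255.240/28 (H0) depth=28
  - 181.5.255.240/28 clear@28
  + 68.134.193.64/28 (H2) depth=28
  - 68.134.193.64/28 clear@28
  + 189.0.0.0/8 (H0) depth=8
  + 180.0.0.0/6 (H2) depth=6
  - 189.0.0.0/8 clear@8
  + 189.194.116.0/23 (H1) depth=23
  + 189.192.0.0/12 (H1) depth=12
  - 189.192.0.0/12 clear@12
  + 68.0.0.0/8 (H0) depth=8
  + 128.0.0.0/2 (H1) depth=2
  lookup 128.1.245.7: bits 10 walk d0:-→d1:-→d2:H1 -> H1
  lookup 68.0.0.7: bits 01000100 walk d0:-→d1:-→d2:-→d3:-→d4:-→d5:-→d6:-→d7:-→d8:H0 -> H0
  + 181.0.0.0/8 (H2) depth=8
  + 68.132.0.0/14 (H1) depth=14
  + 181.5.255.249/32 (H0) depth=32
  lookup 181.0.0.4: bits 1011010100000 walk d0:-→d1:-→d2:H1→d3:-→d4:-→d5:-→d6:H2→d7:-→d8:H2→d9:-→d10:-→d11:-→d12:-→d13:- -> H2
  + 189.194.96.0/19 (H1) depth=19
  + 0.0.0.0/0 (H2) depth=0
  + 68.134.193.0/24 (H0) depth=24
  lookup 181.5.255.249: bits 10110101000001011111111111111001 walk d0:H2→d1:-→d2:H1→d3:-→d4:-→d5:-→d6:H2→d7:-→d8:H2→d9:-→d10:-→d11:-→d12:-→d13:-→d14:-→d15:-→d16:-→d17:-→d18:-→d19:-→d20:-→d21:-→d22:-→d23:-→d24:-→d25:-→d26:-→d27:-→d28:-→d29:-→d30:-→d31:-→d32:H0 -> H0
  lookup 68.134.193.80: bits 010001001000011011000001010 walk d0:H2→d1:-→d2:-→d3:-→d4:-→d5:-→d6:-→d7:-→d8:H0→d9:-→d10:-→d11:-→d12:-→d13:-→d14:H1→d15:-→d16:-→d17:-→d18:-→d19:-→d20:-→d21:-→d22:-→d23:-→d24:H0→d25:-→d26:-→d27:- -> H0
  - 181.0.0.0/8 clear@8
  + 189.194.117.0/24 (H1) depth=24
  lookup 189.194.116.17: bits 10111101110000100111010 walk d0:H2→d1:-→d2:H1→d3:-→d4:-→d5:-→d6:-→d7:-→d8:-→d9:-→d10:-→d11:-→d12:-→d13:-→d14:-→d15:-→d16:-→d17:-→d18:-→d19:H1→d20:-→d21:-→d22:-→d23:H1 -> H1
  lookup 51.196.212.1: bits 0 walk d0:H2→d1:- -> H2
  + 189.194.117.0/24 (H1) depth=24
  + 68.134.193.64/28 (H2) depth=28
  + 181.5.224.0/19 (H2) depth=19
  + 68.134.0.0/16 (H1) depth=16
  + 189.194.117.0/24 (H2) depth=24
  + 181.5.192.0/18 (H0) depth=18
  - 68.134.193.64/28 clear@28
  lookup 189.194.117.2: bits 101111011100001001110101 walk d0:H2→d1:-→d2:H1→d3:-→d4:-→d5:-→d6:-→d7:-→d8:-→d9:-→d10:-→d11:-→d12:-→d13:-→d14:-→d15:-→d16:-→d17:-→d18:-→d19:H1→d20:-→d21:-→d22:-→d23:H1→d24:H2 -> H2
  + 68.134.193.64/28 (H0) depth=28
  + 68.134.193.79/32 (H2) depth=32

== LOOKUPS ==
["H1","H0","H2","H0","H0","H1","H2","H2"]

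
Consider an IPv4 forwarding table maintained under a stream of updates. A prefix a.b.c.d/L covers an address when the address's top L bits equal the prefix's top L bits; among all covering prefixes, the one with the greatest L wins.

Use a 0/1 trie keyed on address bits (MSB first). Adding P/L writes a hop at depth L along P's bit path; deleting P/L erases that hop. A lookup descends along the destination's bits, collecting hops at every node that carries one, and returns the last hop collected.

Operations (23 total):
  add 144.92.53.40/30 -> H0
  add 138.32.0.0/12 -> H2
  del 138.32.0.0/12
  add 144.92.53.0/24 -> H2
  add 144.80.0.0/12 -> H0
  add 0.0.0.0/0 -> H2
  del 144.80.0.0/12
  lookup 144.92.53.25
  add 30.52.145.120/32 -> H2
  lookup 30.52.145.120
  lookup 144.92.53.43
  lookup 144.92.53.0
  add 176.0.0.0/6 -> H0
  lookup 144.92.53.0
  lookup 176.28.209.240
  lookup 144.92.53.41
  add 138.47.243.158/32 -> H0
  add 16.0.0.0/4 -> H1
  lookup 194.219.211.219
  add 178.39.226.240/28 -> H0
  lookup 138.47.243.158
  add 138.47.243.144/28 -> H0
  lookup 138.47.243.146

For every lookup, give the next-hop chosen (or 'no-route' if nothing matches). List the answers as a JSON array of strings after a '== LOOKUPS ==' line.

Trace:
  add 144.92.53.40/30 -> H0 at depth 30
  add 138.32.0.0/12 -> H2 at depth 12
  del 138.32.0.0/12 (clear depth 12)
  add 144.92.53.0/24 -> H2 at depth 24
  add 144.80.0.0/12 -> H0 at depth 12
  add 0.0.0.0/0 -> H2 at depth 0
  del 144.80.0.0/12 (clear depth 12)
  Q 144.92.53.25: descend 10010000010111000011010100 ; hops seen [H2,H2] ; pick H2
  add 30.52.145.120/32 -> H2 at depth 32
  Q 30.52.145.120: descend 00011110001101001001000101111000 ; hops seen [H2,H2] ; pick H2
  Q 144.92.53.43: descend 100100000101110000110101001010 ; hops seen [H2,H2,H0] ; pick H0
  Q 144.92.53.0: descend 10010000010111000011010100 ; hops seen [H2,H2] ; pick H2
  add 176.0.0.0/6 -> H0 at depth 6
  Q 144.92.53.0: descend 10010000010111000011010100 ; hops seen [H2,H2] ; pick H2
  Q 176.28.209.240: descend 101100 ; hops seen [H2,H0] ; pick H0
  Q 144.92.53.41: descend 100100000101110000110101001010 ; hops seen [H2,H2,H0] ; pick H0
  add 138.47.243.158/32 -> H0 at depth 32
  add 16.0.0.0/4 -> H1 at depth 4
  Q 194.219.211.219: descend 1 ; hops seen [H2] ; pick H2
  add 178.39.226.240/28 -> H0 at depth 28
  Q 138.47.243.158: descend 10001010001011111111001110011110 ; hops seen [H2,H0] ; pick H0
  add 138.47.243.144/28 -> H0 at depth 28
  Q 138.47.243.146: descend 1000101000101111111100111001 ; hops seen [H2,H0] ; pick H0

== LOOKUPS ==
["H2","H2","H0","H2","H2","H0","H0","H2","H0","H0"]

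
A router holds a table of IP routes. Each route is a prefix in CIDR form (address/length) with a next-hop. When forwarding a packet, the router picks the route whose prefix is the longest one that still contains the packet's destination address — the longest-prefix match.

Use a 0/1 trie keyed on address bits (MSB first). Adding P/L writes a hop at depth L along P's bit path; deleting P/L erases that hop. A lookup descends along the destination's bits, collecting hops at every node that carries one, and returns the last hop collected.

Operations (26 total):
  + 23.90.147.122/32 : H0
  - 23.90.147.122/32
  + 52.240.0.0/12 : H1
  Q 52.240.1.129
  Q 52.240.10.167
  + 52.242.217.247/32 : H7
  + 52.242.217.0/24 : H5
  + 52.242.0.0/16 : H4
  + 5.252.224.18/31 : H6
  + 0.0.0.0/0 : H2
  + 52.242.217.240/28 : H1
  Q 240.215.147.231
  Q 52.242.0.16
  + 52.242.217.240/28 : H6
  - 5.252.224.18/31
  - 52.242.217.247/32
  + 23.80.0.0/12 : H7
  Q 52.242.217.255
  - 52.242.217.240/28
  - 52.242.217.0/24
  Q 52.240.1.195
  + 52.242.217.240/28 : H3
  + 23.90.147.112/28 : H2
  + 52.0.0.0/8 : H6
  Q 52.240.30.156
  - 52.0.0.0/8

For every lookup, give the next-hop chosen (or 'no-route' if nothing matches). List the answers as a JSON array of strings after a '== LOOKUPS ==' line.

Trace:
  add 23.90.147.122/32 -> H0 at depth 32
  del 23.90.147.122/32 (clear depth 32)
  add 52.240.0.0/12 -> H1 at depth 12
  Q 52.240.1.129: descend 001101001111 ; hops seen [H1] ; pick H1
  Q 52.240.10.167: descend 001101001111 ; hops seen [H1] ; pick H1
  add 52.242.217.247/32 -> H7 at depth 32
  add 52.242.217.0/24 -> H5 at depth 24
  add 52.242.0.0/16 -> H4 at depth 16
  add 5.252.224.18/31 -> H6 at depth 31
  add 0.0.0.0/0 -> H2 at depth 0
  add 52.242.217.240/28 -> H1 at depth 28
  Q 240.215.147.231: descend ε ; hops seen [H2] ; pick H2
  Q 52.242.0.16: descend 0011010011110010 ; hops seen [H2,H1,H4] ; pick H4
  add 52.242.217.240/28 -> H6 at depth 28
  del 5.252.224.18/31 (clear depth 31)
  del 52.242.217.247/32 (clear depth 32)
  add 23.80.0.0/12 -> H7 at depth 12
  Q 52.242.217.255: descend 0011010011110010110110011111 ; hops seen [H2,H1,H4,H5,H6] ; pick H6
  del 52.242.217.240/28 (clear depth 28)
  del 52.242.217.0/24 (clear depth 24)
  Q 52.240.1.195: descend 00110100111100 ; hops seen [H2,H1] ; pick H1
  add 52.242.217.240/28 -> H3 at depth 28
  add 23.90.147.112/28 -> H2 at depth 28
  add 52.0.0.0/8 -> H6 at depth 8
  Q 52.240.30.156: descend 00110100111100 ; hops seen [H2,H6,H1] ; pick H1
  del 52.0.0.0/8 (clear depth 8)

== LOOKUPS ==
["H1","H1","H2","H4","H6","H1","H1"]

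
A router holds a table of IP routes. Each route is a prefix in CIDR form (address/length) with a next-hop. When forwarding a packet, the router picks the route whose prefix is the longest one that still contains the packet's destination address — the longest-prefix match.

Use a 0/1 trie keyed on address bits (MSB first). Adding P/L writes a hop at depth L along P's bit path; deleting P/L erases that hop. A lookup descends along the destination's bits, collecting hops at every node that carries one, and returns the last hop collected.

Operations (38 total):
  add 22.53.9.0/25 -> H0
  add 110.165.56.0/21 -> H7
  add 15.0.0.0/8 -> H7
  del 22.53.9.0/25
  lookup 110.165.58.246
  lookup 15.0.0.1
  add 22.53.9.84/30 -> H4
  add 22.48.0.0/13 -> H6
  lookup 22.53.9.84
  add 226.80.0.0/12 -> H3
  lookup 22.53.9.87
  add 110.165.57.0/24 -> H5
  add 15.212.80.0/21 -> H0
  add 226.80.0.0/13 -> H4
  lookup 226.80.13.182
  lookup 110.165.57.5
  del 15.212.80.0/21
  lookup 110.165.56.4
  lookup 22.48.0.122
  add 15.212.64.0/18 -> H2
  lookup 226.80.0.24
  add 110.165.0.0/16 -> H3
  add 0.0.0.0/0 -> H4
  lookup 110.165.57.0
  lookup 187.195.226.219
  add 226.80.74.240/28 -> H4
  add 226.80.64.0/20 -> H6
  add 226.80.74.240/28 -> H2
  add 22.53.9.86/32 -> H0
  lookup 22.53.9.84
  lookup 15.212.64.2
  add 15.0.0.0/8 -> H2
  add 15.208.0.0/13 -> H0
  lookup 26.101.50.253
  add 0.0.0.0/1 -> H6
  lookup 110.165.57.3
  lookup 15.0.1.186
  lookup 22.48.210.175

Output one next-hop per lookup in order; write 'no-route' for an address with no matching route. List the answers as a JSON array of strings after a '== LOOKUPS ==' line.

Trace:
  add 22.53.9.0/25 -> H0 at depth 25
  add 110.165.56.0/21 -> H7 at depth 21
  add 15.0.0.0/8 -> H7 at depth 8
  del 22.53.9.0/25 (clear depth 25)
  lookup 110.165.58.246: bits 011011101010010100111 walk d0:-→d1:-→d2:-→d3:-→d4:-→d5:-→d6:-→d7:-→d8:-→d9:-→d10:-→d11:-→d12:-→d13:-→d14:-→d15:-→d16:-→d17:-→d18:-→d19:-→d20:-→d21:H7 -> H7
  lookup 15.0.0.1: bits 00001111 walk d0:-→d1:-→d2:-→d3:-→d4:-→d5:-→d6:-→d7:-→d8:H7 -> H7
  add 22.53.9.84/30 -> H4 at depth 30
  add 22.48.0.0/13 -> H6 at depth 13
  lookup 22.53.9.84: bits 000101100011010100001001010101 walk d0:-→d1:-→d2:-→d3:-→d4:-→d5:-→d6:-→d7:-→d8:-→d9:-→d10:-→d11:-→d12:-→d13:H6→d14:-→d15:-→d16:-→d17:-→d18:-→d19:-→d20:-→d21:-→d22:-→d23:-→d24:-→d25:-→d26:-→d27:-→d28:-→d29:-→d30:H4 -> H4
  add 226.80.0.0/12 -> H3 at depth 12
  lookup 22.53.9.87: bits 000101100011010100001001010101 walk d0:-→d1:-→d2:-→d3:-→d4:-→d5:-→d6:-→d7:-→d8:-→d9:-→d10:-→d11:-→d12:-→d13:H6→d14:-→d15:-→d16:-→d17:-→d18:-→d19:-→d20:-→d21:-→d22:-→d23:-→d24:-→d25:-→d26:-→d27:-→d28:-→d29:-→d30:H4 -> H4
  add 110.165.57.0/24 -> H5 at depth 24
  add 15.212.80.0/21 -> H0 at depth 21
  add 226.80.0.0/13 -> H4 at depth 13
  lookup 226.80.13.182: bits 1110001001010 walk d0:-→d1:-→d2:-→d3:-→d4:-→d5:-→d6:-→d7:-→d8:-→d9:-→d10:-→d11:-→d12:H3→d13:H4 -> H4
  lookup 110.165.57.5: bits 011011101010010100111001 walk d0:-→d1:-→d2:-→d3:-→d4:-→d5:-→d6:-→d7:-→d8:-→d9:-→d10:-→d11:-→d12:-→d13:-→d14:-→d15:-→d16:-→d17:-→d18:-→d19:-→d20:-→d21:H7→d22:-→d23:-→d24:H5 -> H5
  del 15.212.80.0/21 (clear depth 21)
  lookup 110.165.56.4: bits 01101110101001010011100 walk d0:-→d1:-→d2:-→d3:-→d4:-→d5:-→d6:-→d7:-→d8:-→d9:-→d10:-→d11:-→d12:-→d13:-→d14:-→d15:-→d16:-→d17:-→d18:-→d19:-→d20:-→d21:H7→d22:-→d23:- -> H7
  lookup 22.48.0.122: bits 0001011000110 walk d0:-→d1:-→d2:-→d3:-→d4:-→d5:-→d6:-→d7:-→d8:-→d9:-→d10:-→d11:-→d12:-→d13:H6 -> H6
  add 15.212.64.0/18 -> H2 at depth 18
  lookup 226.80.0.24: bits 1110001001010 walk d0:-→d1:-→d2:-→d3:-→d4:-→d5:-→d6:-→d7:-→d8:-→d9:-→d10:-→d11:-→d12:H3→d13:H4 -> H4
  add 110.165.0.0/16 -> H3 at depth 16
  add 0.0.0.0/0 -> H4 at depth 0
  lookup 110.165.57.0: bits 011011101010010100111001 walk d0:H4→d1:-→d2:-→d3:-→d4:-→d5:-→d6:-→d7:-→d8:-→d9:-→d10:-→d11:-→d12:-→d13:-→d14:-→d15:-→d16:H3→d17:-→d18:-→d19:-→d20:-→d21:H7→d22:-→d23:-→d24:H5 -> H5
  lookup 187.195.226.219: bits 1 walk d0:H4→d1:- -> H4
  add 226.80.74.240/28 -> H4 at depth 28
  add 226.80.64.0/20 -> H6 at depth 20
  add 226.80.74.240/28 -> H2 at depth 28
  add 22.53.9.86/32 -> H0 at depth 32
  lookup 22.53.9.84: bits 000101100011010100001001010101 walk d0:H4→d1:-→d2:-→d3:-→d4:-→d5:-→d6:-→d7:-→d8:-→d9:-→d10:-→d11:-→d12:-→d13:H6→d14:-→d15:-→d16:-→d17:-→d18:-→d19:-→d20:-→d21:-→d22:-→d23:-→d24:-→d25:-→d26:-→d27:-→d28:-→d29:-→d30:H4 -> H4
  lookup 15.212.64.2: bits 0000111111010100010 walk d0:H4→d1:-→d2:-→d3:-→d4:-→d5:-→d6:-→d7:-→d8:H7→d9:-→d10:-→d11:-→d12:-→d13:-→d14:-→d15:-→d16:-→d17:-→d18:H2→d19:- -> H2
  add 15.0.0.0/8 -> H2 at depth 8
  add 15.208.0.0/13 -> H0 at depth 13
  lookup 26.101.50.253: bits 0001 walk d0:H4→d1:-→d2:-→d3:-→d4:- -> H4
  add 0.0.0.0/1 -> H6 at depth 1
  lookup 110.165.57.3: bits 011011101010010100111001 walk d0:H4→d1:H6→d2:-→d3:-→d4:-→d5:-→d6:-→d7:-→d8:-→d9:-→d10:-→d11:-→d12:-→d13:-→d14:-→d15:-→d16:H3→d17:-→d18:-→d19:-→d20:-→d21:H7→d22:-→d23:-→d24:H5 -> H5
  lookup 15.0.1.186: bits 00001111 walk d0:H4→d1:H6→d2:-→d3:-→d4:-→d5:-→d6:-→d7:-→d8:H2 -> H2
  lookup 22.48.210.175: bits 0001011000110 walk d0:H4→d1:H6→d2:-→d3:-→d4:-→d5:-→d6:-→d7:-→d8:-→d9:-→d10:-→d11:-→d12:-→d13:H6 -> H6

== LOOKUPS ==
["H7","H7","H4","H4","H4","H5","H7","H6","H4","H5","H4","H4","H2","H4","H5","H2","H6"]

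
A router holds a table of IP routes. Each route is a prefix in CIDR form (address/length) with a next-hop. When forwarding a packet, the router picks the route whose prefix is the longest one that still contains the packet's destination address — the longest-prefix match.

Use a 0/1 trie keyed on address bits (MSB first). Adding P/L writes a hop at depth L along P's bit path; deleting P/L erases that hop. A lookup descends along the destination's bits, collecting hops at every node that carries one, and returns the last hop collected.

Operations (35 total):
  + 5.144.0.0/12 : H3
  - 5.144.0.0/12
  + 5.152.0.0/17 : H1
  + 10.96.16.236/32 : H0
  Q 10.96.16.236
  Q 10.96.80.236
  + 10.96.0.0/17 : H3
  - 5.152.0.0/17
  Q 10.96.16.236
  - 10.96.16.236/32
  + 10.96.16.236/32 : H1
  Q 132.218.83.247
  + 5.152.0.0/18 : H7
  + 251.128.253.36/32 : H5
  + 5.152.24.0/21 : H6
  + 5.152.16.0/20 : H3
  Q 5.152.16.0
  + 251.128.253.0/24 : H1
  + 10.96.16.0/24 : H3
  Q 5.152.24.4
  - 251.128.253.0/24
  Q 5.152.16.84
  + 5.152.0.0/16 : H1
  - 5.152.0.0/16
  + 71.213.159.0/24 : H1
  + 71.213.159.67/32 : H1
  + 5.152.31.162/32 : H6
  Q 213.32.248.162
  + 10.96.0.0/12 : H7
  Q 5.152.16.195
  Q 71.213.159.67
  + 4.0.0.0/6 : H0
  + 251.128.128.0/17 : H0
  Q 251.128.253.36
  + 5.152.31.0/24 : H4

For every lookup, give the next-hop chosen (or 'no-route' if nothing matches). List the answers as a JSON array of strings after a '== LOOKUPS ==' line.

Apply in order:
  + 5.144.0.0/12 (H3) depth=12
  - 5.144.0.0/12 clear@12
  + 5.152.0.0/17 (H1) depth=17
  + 10.96.16.236/32 (H0) depth=32
  ? 10.96.16.236  path d0:-→d1:-→d2:-→d3:-→d4:-→d5:-→d6:-→d7:-→d8:-→d9:-→d10:-→d11:-→d12:-→d13:-→d14:-→d15:-→d16:-→d17:-→d18:-→d19:-→d20:-→d21:-→d22:-→d23:-→d24:-→d25:-→d26:-→d27:-→d28:-→d29:-→d30:-→d31:-→d32:H0  best=H0
  ? 10.96.80.236  path d0:-→d1:-→d2:-→d3:-→d4:-→d5:-→d6:-→d7:-→d8:-→d9:-→d10:-→d11:-→d12:-→d13:-→d14:-→d15:-→d16:-→d17:-  best=no-route
  + 10.96.0.0/17 (H3) depth=17
  - 5.152.0.0/17 clear@17
  ? 10.96.16.236  path d0:-→d1:-→d2:-→d3:-→d4:-→d5:-→d6:-→d7:-→d8:-→d9:-→d10:-→d11:-→d12:-→d13:-→d14:-→d15:-→d16:-→d17:H3→d18:-→d19:-→d20:-→d21:-→d22:-→d23:-→d24:-→d25:-→d26:-→d27:-→d28:-→d29:-→d30:-→d31:-→d32:H0  best=H0
  - 10.96.16.236/32 clear@32
  + 10.96.16.236/32 (H1) depth=32
  ? 132.218.83.247  path d0:-  best=no-route
  + 5.152.0.0/18 (H7) depth=18
  + 251.128.253.36/32 (H5) depth=32
  + 5.152.24.0/21 (H6) depth=21
  + 5.152.16.0/20 (H3) depth=20
  ? 5.152.16.0  path d0:-→d1:-→d2:-→d3:-→d4:-→d5:-→d6:-→d7:-→d8:-→d9:-→d10:-→d11:-→d12:-→d13:-→d14:-→d15:-→d16:-→d17:-→d18:H7→d19:-→d20:H3  best=H3
  + 251.128.253.0/24 (H1) depth=24
  + 10.96.16.0/24 (H3) depth=24
  ? 5.152.24.4  path d0:-→d1:-→d2:-→d3:-→d4:-→d5:-→d6:-→d7:-→d8:-→d9:-→d10:-→d11:-→d12:-→d13:-→d14:-→d15:-→d16:-→d17:-→d18:H7→d19:-→d20:H3→d21:H6  best=H6
  - 251.128.253.0/24 clear@24
  ? 5.152.16.84  path d0:-→d1:-→d2:-→d3:-→d4:-→d5:-→d6:-→d7:-→d8:-→d9:-→d10:-→d11:-→d12:-→d13:-→d14:-→d15:-→d16:-→d17:-→d18:H7→d19:-→d20:H3  best=H3
  + 5.152.0.0/16 (H1) depth=16
  - 5.152.0.0/16 clear@16
  + 71.213.159.0/24 (H1) depth=24
  + 71.213.159.67/32 (H1) depth=32
  + 5.152.31.162/32 (H6) depth=32
  ? 213.32.248.162  path d0:-→d1:-→d2:-  best=no-route
  + 10.96.0.0/12 (H7) depth=12
  ? 5.152.16.195  path d0:-→d1:-→d2:-→d3:-→d4:-→d5:-→d6:-→d7:-→d8:-→d9:-→d10:-→d11:-→d12:-→d13:-→d14:-→d15:-→d16:-→d17:-→d18:H7→d19:-→d20:H3  best=H3
  ? 71.213.159.67  path d0:-→d1:-→d2:-→d3:-→d4:-→d5:-→d6:-→d7:-→d8:-→d9:-→d10:-→d11:-→d12:-→d13:-→d14:-→d15:-→d16:-→d17:-→d18:-→d19:-→d20:-→d21:-→d22:-→d23:-→d24:H1→d25:-→d26:-→d27:-→d28:-→d29:-→d30:-→d31:-→d32:H1  best=H1
  + 4.0.0.0/6 (H0) depth=6
  + 251.128.128.0/17 (H0) depth=17
  ? 251.128.253.36  path d0:-→d1:-→d2:-→d3:-→d4:-→d5:-→d6:-→d7:-→d8:-→d9:-→d10:-→d11:-→d12:-→d13:-→d14:-→d15:-→d16:-→d17:H0→d18:-→d19:-→d20:-→d21:-→d22:-→d23:-→d24:-→d25:-→d26:-→d27:-→d28:-→d29:-→d30:-→d31:-→d32:H5  best=H5
  + 5.152.31.0/24 (H4) depth=24

== LOOKUPS ==
["H0","no-route","H0","no-route","H3","H6","H3","no-route","H3","H1","H5"]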